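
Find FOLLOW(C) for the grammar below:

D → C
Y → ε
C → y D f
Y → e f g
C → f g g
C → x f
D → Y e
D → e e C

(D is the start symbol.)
To compute FOLLOW(C), find every occurrence of C on a right-hand side N → α C β: add FIRST(β) \ {ε}, and if β is empty or nullable also add FOLLOW(N). Iterate to a fixed point.

In D → C: C is at the end, add FOLLOW(D)
In D → e e C: C is at the end, add FOLLOW(D)

The FOLLOW sets referred to above (computed the same way, to a fixed point):
  FOLLOW(D) = { $, 'f' }

Taking the union: FOLLOW(C) = { $, 'f' }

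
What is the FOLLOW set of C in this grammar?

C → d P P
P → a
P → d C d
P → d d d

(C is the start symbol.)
{ $, 'd' }

To compute FOLLOW(C), find every occurrence of C on a right-hand side N → α C β: add FIRST(β) \ {ε}, and if β is empty or nullable also add FOLLOW(N). Iterate to a fixed point.

C is the start symbol, so $ ∈ FOLLOW(C).
In P → d C d: C is followed by d, add FIRST(d) \ {ε} = { 'd' }

Taking the union: FOLLOW(C) = { $, 'd' }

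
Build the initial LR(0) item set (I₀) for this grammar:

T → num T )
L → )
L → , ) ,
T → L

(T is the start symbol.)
{ [L → . )], [L → . , ) ,], [T → . L], [T → . num T )], [T' → . T] }

First, augment the grammar with T' → T
I₀ = CLOSURE({ [T' → . T] }):
  [T' → . T] has the dot before T: add [T → . num T )], [T → . L]
  [T → . L] has the dot before L: add [L → . )], [L → . , ) ,]
No further items can be added.

I₀ = { [L → . )], [L → . , ) ,], [T → . L], [T → . num T )], [T' → . T] }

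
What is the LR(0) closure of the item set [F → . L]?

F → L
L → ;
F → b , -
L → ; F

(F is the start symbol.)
Start with: [F → . L]
  [F → . L] has the dot before L: add [L → . ;], [L → . ; F]
No further items can be added.

CLOSURE = { [F → . L], [L → . ; F], [L → . ;] }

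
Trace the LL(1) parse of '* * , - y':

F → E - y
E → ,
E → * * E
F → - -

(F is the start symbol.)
Stack is shown with the top on the left.

Stack        Input        Action
--------------------------------
F $          * * , - y $  output F → E - y
E - y $      * * , - y $  output E → * * E
* * E - y $  * * , - y $  match '*'
* E - y $    * , - y $    match '*'
E - y $      , - y $      output E → ,
, - y $      , - y $      match ','
- y $        - y $        match '-'
y $          y $          match 'y'
$            $            accept

The string is accepted.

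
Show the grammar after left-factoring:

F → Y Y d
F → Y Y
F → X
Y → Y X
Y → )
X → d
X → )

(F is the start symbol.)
Left-factoring transforms A → αβ₁ | αβ₂ into A → αA' and A' → β₁ | β₂
(α is the longest common prefix among the alternatives). Repeat until
no nonterminal has two alternatives with a common prefix.

Round 1: F has alternatives sharing prefix 'Y Y'. Introduce F': F → Y Y F'
  Add: F' → d
  Add: F' → ε

No remaining common prefixes — done.

Resulting grammar:
F → Y Y F'
F' → d
F' → ε
F → X
Y → Y X
Y → )
X → d
X → )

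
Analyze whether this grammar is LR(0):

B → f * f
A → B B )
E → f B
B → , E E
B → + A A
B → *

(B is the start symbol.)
Augment with B' → B and build the canonical LR(0) collection (I0 = CLOSURE({[B' → . B]}), then GOTO on every symbol after a dot until no new states appear). It has 17 states:
  I0: { [B → . *], [B → . + A A], [B → . , E E], [B → . f * f], [B' → . B] }  — shift
  I1: { [B → * .] }  — reduce
  I2: { [A → . B B )], [B → + . A A], [B → . *], [B → . + A A], [B → . , E E], [B → . f * f] }  — shift
  I3: { [B → , . E E], [E → . f B] }  — shift
  I4: { [B' → B .] }  — accept
  I5: { [B → f . * f] }  — shift
  I6: { [B → f * . f] }  — shift
  I7: { [B → f * f .] }  — reduce
  I8: { [B → , E . E], [E → . f B] }  — shift
  I9: { [B → . *], [B → . + A A], [B → . , E E], [B → . f * f], [E → f . B] }  — shift
  I10: { [E → f B .] }  — reduce
  I11: { [B → , E E .] }  — reduce
  I12: { [A → . B B )], [B → + A . A], [B → . *], [B → . + A A], [B → . , E E], [B → . f * f] }  — shift
  I13: { [A → B . B )], [B → . *], [B → . + A A], [B → . , E E], [B → . f * f] }  — shift
  I14: { [A → B B . )] }  — shift
  I15: { [A → B B ) .] }  — reduce
  I16: { [B → + A A .] }  — reduce

Every state is either a pure shift/goto state or contains exactly one complete item and nothing to shift — no conflicts. The grammar is LR(0).

Answer: Yes, the grammar is LR(0)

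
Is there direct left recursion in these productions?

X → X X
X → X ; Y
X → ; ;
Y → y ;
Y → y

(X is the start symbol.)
Yes, X is left-recursive

X → X X: LEFT RECURSIVE (starts with X)
X → X ; Y: LEFT RECURSIVE (starts with X)
X → ; ;: starts with ';'
Y → y ;: starts with y
Y → y: starts with y

The grammar has direct left recursion on: X.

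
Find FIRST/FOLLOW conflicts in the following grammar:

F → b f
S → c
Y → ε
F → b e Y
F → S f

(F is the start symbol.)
No FIRST/FOLLOW conflicts.

A FIRST/FOLLOW conflict occurs when a non-terminal N has a nullable alternative N → β (β ⇒* ε) and another alternative N → α with FIRST(α) ∩ FOLLOW(N) ≠ ∅: on such a lookahead the parser cannot decide between expanding α and letting N vanish via β.

Nullable non-terminals: Y.
Y has a nullable alternative but only one production, so nothing to check.

F, S have no nullable alternative, so no FIRST/FOLLOW check is needed there.

No FIRST/FOLLOW conflicts found.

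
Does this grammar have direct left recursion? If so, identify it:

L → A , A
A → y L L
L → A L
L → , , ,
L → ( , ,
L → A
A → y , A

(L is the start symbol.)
No direct left recursion

Direct left recursion occurs when N → N α for some non-terminal N (the right-hand side begins with the left-hand side itself).

L → A , A: starts with A
A → y L L: starts with y
L → A L: starts with A
L → , , ,: starts with ','
L → ( , ,: starts with '('
L → A: starts with A
A → y , A: starts with y

No direct left recursion found.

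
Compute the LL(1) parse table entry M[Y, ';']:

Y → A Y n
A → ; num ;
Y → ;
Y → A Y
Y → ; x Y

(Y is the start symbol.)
Y → A Y n, Y → ;, Y → A Y, Y → ; x Y

To find M[Y, ';'], we find productions for Y where ';' is in the predict set (PREDICT(N → α) = (FIRST(α) \ {ε}) ∪ (FOLLOW(N) if α ⇒* ε)).

Relevant sets:
  FIRST(A) = { ';' }

Y → A Y n: PREDICT = { ';' }
  ';' is in predict set, so this production goes in M[Y, ';']
Y → ;: PREDICT = { ';' }
  ';' is in predict set, so this production goes in M[Y, ';']
Y → A Y: PREDICT = { ';' }
  ';' is in predict set, so this production goes in M[Y, ';']
Y → ; x Y: PREDICT = { ';' }
  ';' is in predict set, so this production goes in M[Y, ';']

M[Y, ';'] = Y → A Y n, Y → ;, Y → A Y, Y → ; x Y  (a multiply-defined cell — the grammar is not LL(1))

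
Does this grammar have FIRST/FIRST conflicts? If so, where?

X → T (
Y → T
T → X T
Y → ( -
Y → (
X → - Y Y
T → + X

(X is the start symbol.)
A FIRST/FIRST conflict occurs when two productions N → α and N → β for the same non-terminal have FIRST(α) ∩ FIRST(β) ≠ ∅ (with ε ∈ FIRST of a nullable right-hand side, so two nullable alternatives also conflict).

FIRST sets of the non-terminals at (or reachable through a nullable prefix from) the front of some alternative:
  FIRST(T) = { '+', '-' }
  FIRST(X) = { '+', '-' }

Productions for X:
  X → T (: FIRST = { '+', '-' }
  X → - Y Y: FIRST = { '-' }
Productions for Y:
  Y → T: FIRST = { '+', '-' }
  Y → ( -: FIRST = { '(' }
  Y → (: FIRST = { '(' }
Productions for T:
  T → X T: FIRST = { '+', '-' }
  T → + X: FIRST = { '+' }

Conflict for X: X → T ( and X → - Y Y
  Overlap: { '-' }
Conflict for Y: Y → ( - and Y → (
  Overlap: { '(' }
Conflict for T: T → X T and T → + X
  Overlap: { '+' }

Answer: Yes. X → T '(' / X → '-' Y Y on { '-' }; Y → '(' '-' / Y → '(' on { '(' }; T → X T / T → '+' X on { '+' }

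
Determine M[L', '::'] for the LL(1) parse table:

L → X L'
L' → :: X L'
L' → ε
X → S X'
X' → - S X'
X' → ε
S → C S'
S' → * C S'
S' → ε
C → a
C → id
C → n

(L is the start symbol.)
To find M[L', '::'], we find productions for L' where '::' is in the predict set (PREDICT(N → α) = (FIRST(α) \ {ε}) ∪ (FOLLOW(N) if α ⇒* ε)).

Relevant sets:
  FOLLOW(L') = { $ }

L' → :: X L': PREDICT = { '::' }
  '::' is in predict set, so this production goes in M[L', '::']
L' → ε: PREDICT = { $ }

M[L', '::'] = L' → :: X L'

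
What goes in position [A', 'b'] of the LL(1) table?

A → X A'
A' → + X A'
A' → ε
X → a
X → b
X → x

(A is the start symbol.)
To find M[A', 'b'], we find productions for A' where 'b' is in the predict set (PREDICT(N → α) = (FIRST(α) \ {ε}) ∪ (FOLLOW(N) if α ⇒* ε)).

Relevant sets:
  FOLLOW(A') = { $ }

A' → + X A': PREDICT = { '+' }
A' → ε: PREDICT = { $ }

M[A', 'b'] is empty (no production applies)

Answer: Empty (error entry)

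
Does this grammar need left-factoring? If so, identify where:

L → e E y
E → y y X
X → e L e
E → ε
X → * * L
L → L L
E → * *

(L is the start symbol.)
Left-factoring is needed when two productions for the same non-terminal
share a common prefix on the right-hand side.

Productions for L:
  L → e E y
  L → L L
Productions for E:
  E → y y X
  E → ε
  E → * *
Productions for X:
  X → e L e
  X → * * L

No common prefixes found.

Answer: No, left-factoring is not needed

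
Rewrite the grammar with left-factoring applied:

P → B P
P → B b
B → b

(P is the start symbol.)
P → B P'
P' → P
P' → b
B → b

Left-factoring transforms A → αβ₁ | αβ₂ into A → αA' and A' → β₁ | β₂
(α is the longest common prefix among the alternatives). Repeat until
no nonterminal has two alternatives with a common prefix.

Round 1: P has alternatives sharing prefix 'B'. Introduce P': P → B P'
  Add: P' → P
  Add: P' → b

No remaining common prefixes — done.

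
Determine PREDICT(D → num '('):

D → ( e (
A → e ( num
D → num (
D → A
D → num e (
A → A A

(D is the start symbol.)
{ 'num' }

PREDICT(D → num '(') = (FIRST(RHS) \ {ε}) ∪ (FOLLOW(D) if ε ∈ FIRST(RHS), i.e. RHS ⇒* ε)
FIRST(num '(') = { 'num' }
ε ∉ FIRST(num '('), so FOLLOW(D) is not added.
PREDICT(D → num '(') = { 'num' }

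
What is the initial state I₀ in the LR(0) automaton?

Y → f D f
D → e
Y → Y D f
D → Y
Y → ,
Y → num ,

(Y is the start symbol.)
{ [Y → . ,], [Y → . Y D f], [Y → . f D f], [Y → . num ,], [Y' → . Y] }

First, augment the grammar with Y' → Y
I₀ = CLOSURE({ [Y' → . Y] }):
  [Y' → . Y] has the dot before Y: add [Y → . f D f], [Y → . Y D f], [Y → . ,], [Y → . num ,]
No further items can be added.

I₀ = { [Y → . ,], [Y → . Y D f], [Y → . f D f], [Y → . num ,], [Y' → . Y] }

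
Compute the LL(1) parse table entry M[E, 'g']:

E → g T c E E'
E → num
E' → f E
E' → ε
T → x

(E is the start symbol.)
To find M[E, 'g'], we find productions for E where 'g' is in the predict set (PREDICT(N → α) = (FIRST(α) \ {ε}) ∪ (FOLLOW(N) if α ⇒* ε)).

E → g T c E E': PREDICT = { 'g' }
  'g' is in predict set, so this production goes in M[E, 'g']
E → num: PREDICT = { 'num' }

M[E, 'g'] = E → g T c E E'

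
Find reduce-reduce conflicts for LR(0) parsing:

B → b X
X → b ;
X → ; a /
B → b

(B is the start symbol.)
No reduce-reduce conflicts

Augment with B' → B and build the canonical LR(0) collection (I0 = CLOSURE({[B' → . B]}), then GOTO on every symbol after a dot until no new states appear). It has 9 states:
  I0: { [B → . b X], [B → . b], [B' → . B] }  — shift
  I1: { [B' → B .] }  — accept
  I2: { [B → b . X], [B → b .], [X → . ; a /], [X → . b ;] }  — shift, reduce
  I3: { [X → ; . a /] }  — shift
  I4: { [B → b X .] }  — reduce
  I5: { [X → b . ;] }  — shift
  I6: { [X → b ; .] }  — reduce
  I7: { [X → ; a . /] }  — shift
  I8: { [X → ; a / .] }  — reduce

No state contains more than one complete item.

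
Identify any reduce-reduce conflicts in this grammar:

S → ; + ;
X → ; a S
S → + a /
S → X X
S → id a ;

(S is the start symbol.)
No reduce-reduce conflicts

Augment with S' → S and build the canonical LR(0) collection (I0 = CLOSURE({[S' → . S]}), then GOTO on every symbol after a dot until no new states appear). It has 16 states:
  I0: { [S → . + a /], [S → . ; + ;], [S → . X X], [S → . id a ;], [S' → . S], [X → . ; a S] }  — shift
  I1: { [S → + . a /] }  — shift
  I2: { [S → ; . + ;], [X → ; . a S] }  — shift
  I3: { [S' → S .] }  — accept
  I4: { [S → X . X], [X → . ; a S] }  — shift
  I5: { [S → id . a ;] }  — shift
  I6: { [S → id a . ;] }  — shift
  I7: { [S → id a ; .] }  — reduce
  I8: { [X → ; . a S] }  — shift
  I9: { [S → X X .] }  — reduce
  I10: { [S → . + a /], [S → . ; + ;], [S → . X X], [S → . id a ;], [X → . ; a S], [X → ; a . S] }  — shift
  I11: { [X → ; a S .] }  — reduce
  I12: { [S → ; + . ;] }  — shift
  I13: { [S → ; + ; .] }  — reduce
  I14: { [S → + a . /] }  — shift
  I15: { [S → + a / .] }  — reduce

No state contains more than one complete item.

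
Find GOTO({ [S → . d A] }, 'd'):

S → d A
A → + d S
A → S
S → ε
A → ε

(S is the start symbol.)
{ [A → . + d S], [A → . S], [A → .], [S → . d A], [S → .], [S → d . A] }

GOTO(I, 'd') = CLOSURE({ [A → αX.β] : [A → α.Xβ] ∈ I, X = 'd' })

Items with dot before 'd', with the dot advanced:
  [S → . d A] → [S → d . A]
Closure of the advanced items:
  [S → d . A] has the dot before A: add [A → . + d S], [A → . S], [A → .]
  [A → . S] has the dot before S: add [S → . d A], [S → .]

GOTO = { [A → . + d S], [A → . S], [A → .], [S → . d A], [S → .], [S → d . A] }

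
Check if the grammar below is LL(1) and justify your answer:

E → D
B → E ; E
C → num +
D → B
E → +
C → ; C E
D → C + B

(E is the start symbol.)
No. Predict set conflict for E: { '+' }

Relevant sets:
  FIRST(D) = { '+', ';', 'num' }
  FIRST(B) = { '+', ';', 'num' }
  FIRST(C) = { ';', 'num' }

For E:
  PREDICT(E → D) = { '+', ';', 'num' }
  PREDICT(E → '+') = { '+' }
For C:
  PREDICT(C → num '+') = { 'num' }
  PREDICT(C → ';' C E) = { ';' }
For D:
  PREDICT(D → B) = { '+', ';', 'num' }
  PREDICT(D → C '+' B) = { ';', 'num' }
B has a single production, so nothing to check there.

Conflict found: Predict set conflict for E: { '+' }
The grammar is NOT LL(1).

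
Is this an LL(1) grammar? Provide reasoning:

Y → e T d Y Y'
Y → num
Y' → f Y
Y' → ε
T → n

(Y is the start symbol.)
Relevant sets:
  FOLLOW(Y') = { $, 'f' }

For Y:
  PREDICT(Y → e T d Y Y') = { 'e' }
  PREDICT(Y → num) = { 'num' }
For Y':
  PREDICT(Y' → f Y) = { 'f' }
  PREDICT(Y' → ε) = { $, 'f' }
T has a single production, so nothing to check there.

Conflict found: Predict set conflict for Y': { 'f' }
The grammar is NOT LL(1).

Answer: No. Predict set conflict for Y': { 'f' }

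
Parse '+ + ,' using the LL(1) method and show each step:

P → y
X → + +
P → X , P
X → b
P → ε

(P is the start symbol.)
Stack is shown with the top on the left.

Stack      Input    Action
--------------------------
P $        + + , $  output P → X , P
X , P $    + + , $  output X → + +
+ + , P $  + + , $  match '+'
+ , P $    + , $    match '+'
, P $      , $      match ','
P $        $        output P → ε
$          $        accept

The string is accepted.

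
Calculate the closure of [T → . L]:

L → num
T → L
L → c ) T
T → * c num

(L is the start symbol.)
To compute CLOSURE, for each item [A → α.Bβ] where B is a non-terminal, add [B → .γ] for all productions B → γ; repeat for the newly added items until nothing changes.

Start with: [T → . L]
  [T → . L] has the dot before L: add [L → . num], [L → . c ) T]
No further items can be added.

CLOSURE = { [L → . c ) T], [L → . num], [T → . L] }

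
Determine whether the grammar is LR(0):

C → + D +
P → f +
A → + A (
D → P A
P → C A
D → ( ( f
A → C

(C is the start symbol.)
No. Shift-reduce conflict between [A → C .] and [A → . + A (]

Augment with C' → C and build the canonical LR(0) collection (I0 = CLOSURE({[C' → . C]}), then GOTO on every symbol after a dot until no new states appear). It has 19 states:
  I0: { [C → . + D +], [C' → . C] }  — shift
  I1: { [C → + . D +], [C → . + D +], [D → . ( ( f], [D → . P A], [P → . C A], [P → . f +] }  — shift
  I2: { [C' → C .] }  — accept
  I3: { [D → ( . ( f] }  — shift
  I4: { [A → . + A (], [A → . C], [C → . + D +], [P → C . A] }  — shift
  I5: { [C → + D . +] }  — shift
  I6: { [A → . + A (], [A → . C], [C → . + D +], [D → P . A] }  — shift
  I7: { [P → f . +] }  — shift
  I8: { [P → f + .] }  — reduce
  I9: { [A → + . A (], [A → . + A (], [A → . C], [C → + . D +], [C → . + D +], [D → . ( ( f], [D → . P A], [P → . C A], [P → . f +] }  — shift
  I10: { [D → P A .] }  — reduce
  I11: { [A → C .] }  — reduce
  I12: { [A → + A . (] }  — shift
  I13: { [A → . + A (], [A → . C], [A → C .], [C → . + D +], [P → C . A] }  — shift, reduce
  I14: { [P → C A .] }  — reduce
  I15: { [A → + A ( .] }  — reduce
  I16: { [C → + D + .] }  — reduce
  I17: { [D → ( ( . f] }  — shift
  I18: { [D → ( ( f .] }  — reduce

Conflict in state I13:
  Shift-reduce conflict between [A → C .] and [A → . + A (]
So the grammar is NOT LR(0).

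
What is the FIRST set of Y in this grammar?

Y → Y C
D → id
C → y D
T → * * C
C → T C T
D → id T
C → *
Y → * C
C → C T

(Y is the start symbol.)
{ '*' }

From Y → Y C:
  - Y is the symbol being defined: contributes nothing new
    Y is not nullable, so stop
From Y → * C:
  - '*' is a terminal: add '*' and stop

Collecting: FIRST(Y) = { '*' }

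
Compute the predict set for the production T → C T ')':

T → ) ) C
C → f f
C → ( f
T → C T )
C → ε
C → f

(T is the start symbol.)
{ '(', ')', 'f' }

PREDICT(T → C T ')') = (FIRST(RHS) \ {ε}) ∪ (FOLLOW(T) if ε ∈ FIRST(RHS), i.e. RHS ⇒* ε)
FIRST(C) = { '(', 'f', ε }
FIRST(T) = { '(', ')', 'f' }
FIRST(C T ')') = { '(', ')', 'f' }
ε ∉ FIRST(C T ')'), so FOLLOW(T) is not added.
PREDICT(T → C T ')') = { '(', ')', 'f' }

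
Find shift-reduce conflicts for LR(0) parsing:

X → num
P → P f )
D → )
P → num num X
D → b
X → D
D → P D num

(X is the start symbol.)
Yes — I6: [X → num .] vs [P → num . num X]

A shift-reduce conflict occurs when an LR(0) state has both:
  - a complete (reduce) item [A → α .] (dot at the end), and
  - a shift item [B → β . c γ] (dot before a terminal).

Augment with X' → X and build the canonical LR(0) collection (I0 = CLOSURE({[X' → . X]}), then GOTO on every symbol after a dot until no new states appear). It has 14 states:
  I0: { [D → . )], [D → . P D num], [D → . b], [P → . P f )], [P → . num num X], [X → . D], [X → . num], [X' → . X] }  — shift
  I1: { [D → ) .] }  — reduce
  I2: { [X → D .] }  — reduce
  I3: { [D → . )], [D → . P D num], [D → . b], [D → P . D num], [P → . P f )], [P → . num num X], [P → P . f )] }  — shift
  I4: { [X' → X .] }  — accept
  I5: { [D → b .] }  — reduce
  I6: { [P → num . num X], [X → num .] }  — shift, reduce
  I7: { [D → . )], [D → . P D num], [D → . b], [P → . P f )], [P → . num num X], [P → num num . X], [X → . D], [X → . num] }  — shift
  I8: { [P → num num X .] }  — reduce
  I9: { [D → P D . num] }  — shift
  I10: { [P → P f . )] }  — shift
  I11: { [P → num . num X] }  — shift
  I12: { [P → P f ) .] }  — reduce
  I13: { [D → P D num .] }  — reduce

I6 contains reduce item [X → num .] and shift item [P → num . num X] — shift-reduce conflict.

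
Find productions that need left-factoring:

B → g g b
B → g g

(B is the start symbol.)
Left-factoring is needed when two productions for the same non-terminal
share a common prefix on the right-hand side.

Productions for B:
  B → g g b
  B → g g

Found common prefix 'g g' in productions for B

Answer: Yes, B has productions with common prefix 'g g'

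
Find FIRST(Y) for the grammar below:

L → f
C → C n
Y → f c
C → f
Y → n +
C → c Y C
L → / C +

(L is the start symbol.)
{ 'f', 'n' }

To compute FIRST(Y), examine every production with Y on the left-hand side, reading each right-hand side left to right until a non-nullable symbol is reached.

From Y → f c:
  - f is a terminal: add 'f' and stop
From Y → n +:
  - n is a terminal: add 'n' and stop

Collecting: FIRST(Y) = { 'f', 'n' }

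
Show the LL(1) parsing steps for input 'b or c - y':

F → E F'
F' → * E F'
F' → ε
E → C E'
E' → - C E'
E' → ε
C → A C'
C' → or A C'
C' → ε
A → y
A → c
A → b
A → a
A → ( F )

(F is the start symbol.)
LL(1) parsing maintains a stack (initially the start symbol over $) and the input. At each step: if the stack top is a terminal, match it against the current input token; if it is a non-terminal N, replace it with the RHS of M[N, lookahead] (the unique production whose predict set contains the lookahead).

Stack is shown with the top on the left.

Stack            Input         Action
-------------------------------------
F $              b or c - y $  output F → E F'
E F' $           b or c - y $  output E → C E'
C E' F' $        b or c - y $  output C → A C'
A C' E' F' $     b or c - y $  output A → b
b C' E' F' $     b or c - y $  match 'b'
C' E' F' $       or c - y $    output C' → or A C'
or A C' E' F' $  or c - y $    match 'or'
A C' E' F' $     c - y $       output A → c
c C' E' F' $     c - y $       match 'c'
C' E' F' $       - y $         output C' → ε
E' F' $          - y $         output E' → - C E'
- C E' F' $      - y $         match '-'
C E' F' $        y $           output C → A C'
A C' E' F' $     y $           output A → y
y C' E' F' $     y $           match 'y'
C' E' F' $       $             output C' → ε
E' F' $          $             output E' → ε
F' $             $             output F' → ε
$                $             accept

The string is accepted.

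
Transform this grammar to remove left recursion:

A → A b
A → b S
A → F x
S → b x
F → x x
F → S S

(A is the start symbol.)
A → b S A'
A → F x A'
A' → b A'
A' → ε
S → b x
F → x x
F → S S

A is directly left-recursive. The standard transformation for
  A → A α₁ | ... | A α_m | β₁ | ... | β_n
is
  A  → β₁ A' | ... | β_n A'
  A' → α₁ A' | ... | α_m A' | ε

A → b S becomes A → b S A'
A → F x becomes A → F x A'
A → A b becomes A' → b A'
Add A' → ε

Productions for other non-terminals are unchanged:
  S → b x
  F → x x
  F → S S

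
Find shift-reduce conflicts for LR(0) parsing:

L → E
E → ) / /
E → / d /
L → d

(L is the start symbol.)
No shift-reduce conflicts

A shift-reduce conflict occurs when an LR(0) state has both:
  - a complete (reduce) item [A → α .] (dot at the end), and
  - a shift item [B → β . c γ] (dot before a terminal).

Augment with L' → L and build the canonical LR(0) collection (I0 = CLOSURE({[L' → . L]}), then GOTO on every symbol after a dot until no new states appear). It has 10 states:
  I0: { [E → . ) / /], [E → . / d /], [L → . E], [L → . d], [L' → . L] }  — shift
  I1: { [E → ) . / /] }  — shift
  I2: { [E → / . d /] }  — shift
  I3: { [L → E .] }  — reduce
  I4: { [L' → L .] }  — accept
  I5: { [L → d .] }  — reduce
  I6: { [E → / d . /] }  — shift
  I7: { [E → / d / .] }  — reduce
  I8: { [E → ) / . /] }  — shift
  I9: { [E → ) / / .] }  — reduce

No state contains both a complete item and a shift item.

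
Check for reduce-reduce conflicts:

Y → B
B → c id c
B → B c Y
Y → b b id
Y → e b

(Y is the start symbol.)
A reduce-reduce conflict occurs when an LR(0) state has two complete items [A → α .] and [B → β .] — both call for a reduction, and with no lookahead the parser cannot choose between them.

Augment with Y' → Y and build the canonical LR(0) collection (I0 = CLOSURE({[Y' → . Y]}), then GOTO on every symbol after a dot until no new states appear). It has 13 states:
  I0: { [B → . B c Y], [B → . c id c], [Y → . B], [Y → . b b id], [Y → . e b], [Y' → . Y] }  — shift
  I1: { [B → B . c Y], [Y → B .] }  — shift, reduce
  I2: { [Y' → Y .] }  — accept
  I3: { [Y → b . b id] }  — shift
  I4: { [B → c . id c] }  — shift
  I5: { [Y → e . b] }  — shift
  I6: { [Y → e b .] }  — reduce
  I7: { [B → c id . c] }  — shift
  I8: { [B → c id c .] }  — reduce
  I9: { [Y → b b . id] }  — shift
  I10: { [Y → b b id .] }  — reduce
  I11: { [B → . B c Y], [B → . c id c], [B → B c . Y], [Y → . B], [Y → . b b id], [Y → . e b] }  — shift
  I12: { [B → B c Y .] }  — reduce

No state contains more than one complete item.

Answer: No reduce-reduce conflicts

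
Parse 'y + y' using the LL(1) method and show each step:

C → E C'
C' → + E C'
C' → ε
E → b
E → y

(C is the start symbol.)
Stack is shown with the top on the left.

Stack     Input    Action
-------------------------
C $       y + y $  output C → E C'
E C' $    y + y $  output E → y
y C' $    y + y $  match 'y'
C' $      + y $    output C' → + E C'
+ E C' $  + y $    match '+'
E C' $    y $      output E → y
y C' $    y $      match 'y'
C' $      $        output C' → ε
$         $        accept

The string is accepted.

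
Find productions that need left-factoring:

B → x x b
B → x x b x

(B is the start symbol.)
Yes, B has productions with common prefix 'x x b'

Left-factoring is needed when two productions for the same non-terminal
share a common prefix on the right-hand side.

Productions for B:
  B → x x b
  B → x x b x

Found common prefix 'x x b' in productions for B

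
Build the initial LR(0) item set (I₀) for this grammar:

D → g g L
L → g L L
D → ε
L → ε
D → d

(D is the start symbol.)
{ [D → . d], [D → . g g L], [D → .], [D' → . D] }

First, augment the grammar with D' → D
I₀ = CLOSURE({ [D' → . D] }):
  [D' → . D] has the dot before D: add [D → . g g L], [D → .], [D → . d]
No further items can be added.

I₀ = { [D → . d], [D → . g g L], [D → .], [D' → . D] }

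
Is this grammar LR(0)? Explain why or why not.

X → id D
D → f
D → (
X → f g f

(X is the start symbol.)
Yes, the grammar is LR(0)

A grammar is LR(0) if no state in the canonical LR(0) collection has:
  - both a shift item (dot before a terminal) and a complete item (shift-reduce conflict), or
  - two or more complete items (reduce-reduce conflict; the accept item [X' → X .] counts as a complete item here).

Augment with X' → X and build the canonical LR(0) collection (I0 = CLOSURE({[X' → . X]}), then GOTO on every symbol after a dot until no new states appear). It has 9 states:
  I0: { [X → . f g f], [X → . id D], [X' → . X] }  — shift
  I1: { [X' → X .] }  — accept
  I2: { [X → f . g f] }  — shift
  I3: { [D → . (], [D → . f], [X → id . D] }  — shift
  I4: { [D → ( .] }  — reduce
  I5: { [X → id D .] }  — reduce
  I6: { [D → f .] }  — reduce
  I7: { [X → f g . f] }  — shift
  I8: { [X → f g f .] }  — reduce

Every state is either a pure shift/goto state or contains exactly one complete item and nothing to shift — no conflicts. The grammar is LR(0).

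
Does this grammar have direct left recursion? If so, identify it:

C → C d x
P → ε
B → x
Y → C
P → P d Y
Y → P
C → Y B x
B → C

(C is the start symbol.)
Yes, C, P are left-recursive

Direct left recursion occurs when N → N α for some non-terminal N (the right-hand side begins with the left-hand side itself).

C → C d x: LEFT RECURSIVE (starts with C)
P → ε: starts with ε
B → x: starts with x
Y → C: starts with C
P → P d Y: LEFT RECURSIVE (starts with P)
Y → P: starts with P
C → Y B x: starts with Y
B → C: starts with C

The grammar has direct left recursion on: C, P.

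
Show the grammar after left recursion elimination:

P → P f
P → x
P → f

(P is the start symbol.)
P is directly left-recursive. The standard transformation for
  A → A α₁ | ... | A α_m | β₁ | ... | β_n
is
  A  → β₁ A' | ... | β_n A'
  A' → α₁ A' | ... | α_m A' | ε

P → x becomes P → x P'
P → f becomes P → f P'
P → P f becomes P' → f P'
Add P' → ε

Resulting grammar:
P → x P'
P → f P'
P' → f P'
P' → ε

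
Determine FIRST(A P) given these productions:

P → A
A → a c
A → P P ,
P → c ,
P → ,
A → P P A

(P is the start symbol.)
FIRST sets of the non-terminals involved (from the grammar, by fixed-point iteration):
  FIRST(A) = { ',', 'a', 'c' }

To compute FIRST(A P), process the symbols left to right:
Symbol A is a non-terminal. Add FIRST(A) \ {ε} = { ',', 'a', 'c' }
A is not nullable (ε ∉ FIRST(A)), so stop here.
FIRST(A P) = { ',', 'a', 'c' }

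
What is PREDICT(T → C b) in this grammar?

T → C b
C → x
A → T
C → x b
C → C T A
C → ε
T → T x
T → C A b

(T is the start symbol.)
{ 'b', 'x' }

PREDICT(T → C b) = (FIRST(RHS) \ {ε}) ∪ (FOLLOW(T) if ε ∈ FIRST(RHS), i.e. RHS ⇒* ε)
FIRST(C) = { 'b', 'x', ε }
FIRST(C b) = { 'b', 'x' }
ε ∉ FIRST(C b), so FOLLOW(T) is not added.
PREDICT(T → C b) = { 'b', 'x' }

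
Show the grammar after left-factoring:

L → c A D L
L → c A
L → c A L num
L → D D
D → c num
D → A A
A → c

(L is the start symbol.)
L → c A L'
L' → D L
L' → ε
L' → L num
L → D D
D → c num
D → A A
A → c

Left-factoring transforms A → αβ₁ | αβ₂ into A → αA' and A' → β₁ | β₂
(α is the longest common prefix among the alternatives). Repeat until
no nonterminal has two alternatives with a common prefix.

Round 1: L has alternatives sharing prefix 'c A'. Introduce L': L → c A L'
  Add: L' → D L
  Add: L' → ε
  Add: L' → L num

No remaining common prefixes — done.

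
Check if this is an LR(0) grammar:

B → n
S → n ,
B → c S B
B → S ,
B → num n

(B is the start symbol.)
A grammar is LR(0) if no state in the canonical LR(0) collection has:
  - both a shift item (dot before a terminal) and a complete item (shift-reduce conflict), or
  - two or more complete items (reduce-reduce conflict; the accept item [B' → B .] counts as a complete item here).

Augment with B' → B and build the canonical LR(0) collection (I0 = CLOSURE({[B' → . B]}), then GOTO on every symbol after a dot until no new states appear). It has 12 states:
  I0: { [B → . S ,], [B → . c S B], [B → . n], [B → . num n], [B' → . B], [S → . n ,] }  — shift
  I1: { [B' → B .] }  — accept
  I2: { [B → S . ,] }  — shift
  I3: { [B → c . S B], [S → . n ,] }  — shift
  I4: { [B → n .], [S → n . ,] }  — shift, reduce
  I5: { [B → num . n] }  — shift
  I6: { [B → num n .] }  — reduce
  I7: { [S → n , .] }  — reduce
  I8: { [B → . S ,], [B → . c S B], [B → . n], [B → . num n], [B → c S . B], [S → . n ,] }  — shift
  I9: { [S → n . ,] }  — shift
  I10: { [B → c S B .] }  — reduce
  I11: { [B → S , .] }  — reduce

Conflict in state I4:
  Shift-reduce conflict between [B → n .] and [S → n . ,]
So the grammar is NOT LR(0).

Answer: No. Shift-reduce conflict between [B → n .] and [S → n . ,]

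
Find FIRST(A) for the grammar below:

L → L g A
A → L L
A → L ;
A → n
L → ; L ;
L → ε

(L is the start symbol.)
To compute FIRST(A), examine every production with A on the left-hand side, reading each right-hand side left to right until a non-nullable symbol is reached.

FIRST sets of the other non-terminals involved (by the same procedure, iterated to a fixed point):
  FIRST(L) = { ';', 'g', ε }

From A → L L:
  - L is a non-terminal: add FIRST(L) \ {ε} = { ';', 'g' }
    L is nullable, so continue to the next symbol
  - L is a non-terminal: add FIRST(L) \ {ε} = { ';', 'g' }
    L is nullable and nothing follows, so the whole right-hand side can vanish: ε ∈ FIRST(A)
From A → L ;:
  - L is a non-terminal: add FIRST(L) \ {ε} = { ';', 'g' }
    L is nullable, so continue to the next symbol
  - ';' is a terminal: add ';' and stop
From A → n:
  - n is a terminal: add 'n' and stop

Collecting: FIRST(A) = { ';', 'g', 'n', ε }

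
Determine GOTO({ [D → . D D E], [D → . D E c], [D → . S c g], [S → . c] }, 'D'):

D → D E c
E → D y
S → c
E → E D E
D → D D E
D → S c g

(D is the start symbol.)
GOTO(I, 'D') = CLOSURE({ [A → αX.β] : [A → α.Xβ] ∈ I, X = 'D' })

Items with dot before 'D', with the dot advanced:
  [D → . D D E] → [D → D . D E]
  [D → . D E c] → [D → D . E c]
Closure of the advanced items:
  [D → D . D E] has the dot before D: add [D → . D E c], [D → . D D E], [D → . S c g]
  [D → D . E c] has the dot before E: add [E → . D y], [E → . E D E]
  [D → . S c g] has the dot before S: add [S → . c]

GOTO = { [D → . D D E], [D → . D E c], [D → . S c g], [D → D . D E], [D → D . E c], [E → . D y], [E → . E D E], [S → . c] }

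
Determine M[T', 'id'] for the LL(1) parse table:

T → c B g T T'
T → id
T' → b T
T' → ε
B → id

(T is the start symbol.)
Empty (error entry)

To find M[T', 'id'], we find productions for T' where 'id' is in the predict set (PREDICT(N → α) = (FIRST(α) \ {ε}) ∪ (FOLLOW(N) if α ⇒* ε)).

Relevant sets:
  FOLLOW(T') = { $, 'b' }

T' → b T: PREDICT = { 'b' }
T' → ε: PREDICT = { $, 'b' }

M[T', 'id'] is empty (no production applies)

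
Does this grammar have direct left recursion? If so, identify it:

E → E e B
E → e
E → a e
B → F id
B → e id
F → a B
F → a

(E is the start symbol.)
Direct left recursion occurs when N → N α for some non-terminal N (the right-hand side begins with the left-hand side itself).

E → E e B: LEFT RECURSIVE (starts with E)
E → e: starts with e
E → a e: starts with a
B → F id: starts with F
B → e id: starts with e
F → a B: starts with a
F → a: starts with a

The grammar has direct left recursion on: E.

Answer: Yes, E is left-recursive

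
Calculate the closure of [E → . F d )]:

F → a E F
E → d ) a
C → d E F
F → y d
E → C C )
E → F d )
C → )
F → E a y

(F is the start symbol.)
To compute CLOSURE, for each item [A → α.Bβ] where B is a non-terminal, add [B → .γ] for all productions B → γ; repeat for the newly added items until nothing changes.

Start with: [E → . F d )]
  [E → . F d )] has the dot before F: add [F → . a E F], [F → . y d], [F → . E a y]
  [F → . E a y] has the dot before E: add [E → . d ) a], [E → . C C )]
  [E → . C C )] has the dot before C: add [C → . d E F], [C → . )]
No further items can be added.

CLOSURE = { [C → . )], [C → . d E F], [E → . C C )], [E → . F d )], [E → . d ) a], [F → . E a y], [F → . a E F], [F → . y d] }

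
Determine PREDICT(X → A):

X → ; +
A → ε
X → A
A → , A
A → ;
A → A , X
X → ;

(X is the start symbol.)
PREDICT(X → A) = (FIRST(RHS) \ {ε}) ∪ (FOLLOW(X) if ε ∈ FIRST(RHS), i.e. RHS ⇒* ε)
FIRST(A) = { ',', ';', ε }
FIRST(A) = { ',', ';', ε }
ε ∈ FIRST(A) (the right-hand side is nullable), so add FOLLOW(X) = { $, ',' }
PREDICT(X → A) = { $, ',', ';' }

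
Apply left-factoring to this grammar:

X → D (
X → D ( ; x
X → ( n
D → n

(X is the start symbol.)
X → D ( X'
X' → ε
X' → ; x
X → ( n
D → n

Left-factoring transforms A → αβ₁ | αβ₂ into A → αA' and A' → β₁ | β₂
(α is the longest common prefix among the alternatives). Repeat until
no nonterminal has two alternatives with a common prefix.

Round 1: X has alternatives sharing prefix 'D ('. Introduce X': X → D ( X'
  Add: X' → ε
  Add: X' → ; x

No remaining common prefixes — done.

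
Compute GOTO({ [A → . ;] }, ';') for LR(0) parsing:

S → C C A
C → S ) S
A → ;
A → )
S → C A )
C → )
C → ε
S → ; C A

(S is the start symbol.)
GOTO(I, ';') = CLOSURE({ [A → αX.β] : [A → α.Xβ] ∈ I, X = ';' })

Items with dot before ';', with the dot advanced:
  [A → . ;] → [A → ; .]
Closure adds nothing (no advanced item has the dot before a non-terminal).

GOTO = { [A → ; .] }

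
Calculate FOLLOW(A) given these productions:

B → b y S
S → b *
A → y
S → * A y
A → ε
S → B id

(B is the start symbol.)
In S → * A y: A is followed by y, add FIRST(y) \ {ε} = { 'y' }

Taking the union: FOLLOW(A) = { 'y' }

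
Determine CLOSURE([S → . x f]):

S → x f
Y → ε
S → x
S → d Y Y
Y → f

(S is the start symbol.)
{ [S → . x f] }

Start with: [S → . x f]
The dot precedes the terminal x, so nothing is added.

CLOSURE = { [S → . x f] }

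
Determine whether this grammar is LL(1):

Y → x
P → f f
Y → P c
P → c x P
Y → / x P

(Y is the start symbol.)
Yes, the grammar is LL(1).

A grammar is LL(1) if for each non-terminal N with multiple productions, the predict sets of those productions are pairwise disjoint, where PREDICT(N → α) = (FIRST(α) \ {ε}) ∪ (FOLLOW(N) if α ⇒* ε).

Relevant sets:
  FIRST(P) = { 'c', 'f' }

For Y:
  PREDICT(Y → x) = { 'x' }
  PREDICT(Y → P c) = { 'c', 'f' }
  PREDICT(Y → '/' x P) = { '/' }
For P:
  PREDICT(P → f f) = { 'f' }
  PREDICT(P → c x P) = { 'c' }

All predict sets are disjoint. The grammar IS LL(1).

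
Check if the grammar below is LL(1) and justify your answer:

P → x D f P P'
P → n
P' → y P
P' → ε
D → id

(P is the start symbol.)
No. Predict set conflict for P': { 'y' }

A grammar is LL(1) if for each non-terminal N with multiple productions, the predict sets of those productions are pairwise disjoint, where PREDICT(N → α) = (FIRST(α) \ {ε}) ∪ (FOLLOW(N) if α ⇒* ε).

Relevant sets:
  FOLLOW(P') = { $, 'y' }

For P:
  PREDICT(P → x D f P P') = { 'x' }
  PREDICT(P → n) = { 'n' }
For P':
  PREDICT(P' → y P) = { 'y' }
  PREDICT(P' → ε) = { $, 'y' }
D has a single production, so nothing to check there.

Conflict found: Predict set conflict for P': { 'y' }
The grammar is NOT LL(1).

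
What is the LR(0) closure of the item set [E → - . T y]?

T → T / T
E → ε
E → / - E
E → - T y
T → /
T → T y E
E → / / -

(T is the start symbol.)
{ [E → - . T y], [T → . /], [T → . T / T], [T → . T y E] }

To compute CLOSURE, for each item [A → α.Bβ] where B is a non-terminal, add [B → .γ] for all productions B → γ; repeat for the newly added items until nothing changes.

Start with: [E → - . T y]
  [E → - . T y] has the dot before T: add [T → . T / T], [T → . /], [T → . T y E]
No further items can be added.

CLOSURE = { [E → - . T y], [T → . /], [T → . T / T], [T → . T y E] }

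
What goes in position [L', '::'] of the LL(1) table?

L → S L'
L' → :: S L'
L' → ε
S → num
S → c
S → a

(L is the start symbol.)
To find M[L', '::'], we find productions for L' where '::' is in the predict set (PREDICT(N → α) = (FIRST(α) \ {ε}) ∪ (FOLLOW(N) if α ⇒* ε)).

Relevant sets:
  FOLLOW(L') = { $ }

L' → :: S L': PREDICT = { '::' }
  '::' is in predict set, so this production goes in M[L', '::']
L' → ε: PREDICT = { $ }

M[L', '::'] = L' → :: S L'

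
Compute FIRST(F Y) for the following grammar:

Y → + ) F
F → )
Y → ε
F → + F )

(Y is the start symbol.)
FIRST sets of the non-terminals involved (from the grammar, by fixed-point iteration):
  FIRST(F) = { ')', '+' }

To compute FIRST(F Y), process the symbols left to right:
Symbol F is a non-terminal. Add FIRST(F) \ {ε} = { ')', '+' }
F is not nullable (ε ∉ FIRST(F)), so stop here.
FIRST(F Y) = { ')', '+' }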